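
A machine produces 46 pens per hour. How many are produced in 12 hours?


Production rate: 46 pens per hour
Time: 12 hours
Total: 46 x 12 = 552 pens

552 pens


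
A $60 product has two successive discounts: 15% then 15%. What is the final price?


First discount:
15% of $60 = $9
Price after first discount:
$60 - $9 = $51
Second discount:
15% of $51 = $7.65
Final price:
$51 - $7.65 = $43.35

$43.35


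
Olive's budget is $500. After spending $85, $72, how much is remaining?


Add up expenses:
$85 + $72 = $157
Subtract from budget:
$500 - $157 = $343

$343


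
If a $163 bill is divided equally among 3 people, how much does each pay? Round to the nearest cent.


Total bill: $163
Number of people: 3
Each pays: $163 / 3 = $54.3333... ≈ $54.33

$54.33


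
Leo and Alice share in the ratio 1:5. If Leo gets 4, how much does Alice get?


Find the multiplier:
4 / 1 = 4
Apply to Alice's share:
5 x 4 = 20

20


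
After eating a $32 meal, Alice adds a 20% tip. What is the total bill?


Calculate the tip:
20% of $32 = $6.40
Add tip to meal cost:
$32 + $6.40 = $38.40

$38.40


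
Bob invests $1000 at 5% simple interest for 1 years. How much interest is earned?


Use the formula I = P x R x T / 100
P x R x T = 1000 x 5 x 1 = 5000
I = 5000 / 100 = $50

$50


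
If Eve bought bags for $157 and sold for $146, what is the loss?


Selling price = $146
Cost price = $157
Loss = cost price - selling price:
Loss = $157 - $146 = $11

$11


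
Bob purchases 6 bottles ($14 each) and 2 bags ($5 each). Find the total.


Cost of bottles:
6 x $14 = $84
Cost of bags:
2 x $5 = $10
Add both:
$84 + $10 = $94

$94


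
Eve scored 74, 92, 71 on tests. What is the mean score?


Add the scores:
74 + 92 + 71 = 237
Divide by the number of tests:
237 / 3 = 79

79


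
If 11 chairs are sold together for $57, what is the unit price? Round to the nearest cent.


Total cost: $57
Number of items: 11
Unit price: $57 / 11 = $5.1818... ≈ $5.18

$5.18


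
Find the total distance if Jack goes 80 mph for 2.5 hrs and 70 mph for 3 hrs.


Leg 1 distance:
80 x 2.5 = 200 miles
Leg 2 distance:
70 x 3 = 210 miles
Total distance:
200 + 210 = 410 miles

410 miles


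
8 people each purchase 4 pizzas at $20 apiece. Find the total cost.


Cost per person:
4 x $20 = $80
Group total:
8 x $80 = $640

$640


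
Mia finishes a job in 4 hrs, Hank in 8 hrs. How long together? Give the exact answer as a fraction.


Mia's rate: 1/4 of the job per hour
Hank's rate: 1/8 of the job per hour
Combined rate: 1/4 + 1/8 = 3/8 per hour
Time = 1 / (3/8) = 8/3 hours (≈ 2.67 hours)

8/3 hours


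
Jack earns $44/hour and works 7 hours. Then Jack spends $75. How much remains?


Calculate earnings:
7 x $44 = $308
Subtract spending:
$308 - $75 = $233

$233


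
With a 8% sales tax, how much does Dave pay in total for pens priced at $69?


Calculate the tax:
8% of $69 = $5.52
Add tax to price:
$69 + $5.52 = $74.52

$74.52


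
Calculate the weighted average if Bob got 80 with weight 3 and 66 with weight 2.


Weighted sum:
3 x 80 + 2 x 66 = 372
Total weight:
3 + 2 = 5
Weighted average:
372 / 5 = 74.4

74.4


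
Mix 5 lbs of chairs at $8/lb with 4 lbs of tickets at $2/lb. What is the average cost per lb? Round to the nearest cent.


Cost of chairs:
5 x $8 = $40
Cost of tickets:
4 x $2 = $8
Total cost: $40 + $8 = $48
Total weight: 9 lbs
Average: $48 / 9 = $5.3333... ≈ $5.33/lb

$5.33/lb


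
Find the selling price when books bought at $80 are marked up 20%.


Calculate the markup amount:
20% of $80 = $16
Add to cost:
$80 + $16 = $96

$96


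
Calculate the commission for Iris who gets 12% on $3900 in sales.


Convert rate to decimal:
12% = 0.12
Multiply by sales:
$3900 x 0.12 = $468

$468


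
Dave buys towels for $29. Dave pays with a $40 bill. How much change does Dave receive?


Start with the amount paid:
$40
Subtract the price:
$40 - $29 = $11

$11


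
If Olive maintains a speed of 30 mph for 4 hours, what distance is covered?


Use the formula: distance = speed x time
Speed = 30 mph, Time = 4 hours
30 x 4 = 120 miles

120 miles


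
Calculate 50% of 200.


Convert percentage to decimal:
50% = 0.5
Multiply:
200 x 0.5 = 100

100


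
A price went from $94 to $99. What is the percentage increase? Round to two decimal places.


Find the absolute change:
|99 - 94| = 5
Divide by original and multiply by 100:
5 / 94 x 100 = 5.3191...% ≈ 5.32%

5.32%


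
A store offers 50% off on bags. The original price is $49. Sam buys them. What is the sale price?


Calculate the discount amount:
50% of $49 = $24.50
Subtract from original:
$49 - $24.50 = $24.50

$24.50


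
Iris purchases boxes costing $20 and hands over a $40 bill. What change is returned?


Start with the amount paid:
$40
Subtract the price:
$40 - $20 = $20

$20


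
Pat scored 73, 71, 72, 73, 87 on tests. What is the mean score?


Add the scores:
73 + 71 + 72 + 73 + 87 = 376
Divide by the number of tests:
376 / 5 = 75.2

75.2


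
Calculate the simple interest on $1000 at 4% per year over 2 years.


Use the formula I = P x R x T / 100
P x R x T = 1000 x 4 x 2 = 8000
I = 8000 / 100 = $80

$80


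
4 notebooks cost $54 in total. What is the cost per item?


Total cost: $54
Number of items: 4
Unit price: $54 / 4 = $13.50

$13.50


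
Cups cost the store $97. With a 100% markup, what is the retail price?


Calculate the markup amount:
100% of $97 = $97
Add to cost:
$97 + $97 = $194

$194


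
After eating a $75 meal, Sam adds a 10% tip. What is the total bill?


Calculate the tip:
10% of $75 = $7.50
Add tip to meal cost:
$75 + $7.50 = $82.50

$82.50


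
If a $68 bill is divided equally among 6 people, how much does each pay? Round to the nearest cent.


Total bill: $68
Number of people: 6
Each pays: $68 / 6 = $11.3333... ≈ $11.33

$11.33


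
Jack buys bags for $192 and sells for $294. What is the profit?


Selling price = $294
Cost price = $192
Profit = selling price - cost price:
Profit = $294 - $192 = $102

$102


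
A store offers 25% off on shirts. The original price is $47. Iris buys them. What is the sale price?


Calculate the discount amount:
25% of $47 = $11.75
Subtract from original:
$47 - $11.75 = $35.25

$35.25


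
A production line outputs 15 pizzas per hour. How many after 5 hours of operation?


Production rate: 15 pizzas per hour
Time: 5 hours
Total: 15 x 5 = 75 pizzas

75 pizzas


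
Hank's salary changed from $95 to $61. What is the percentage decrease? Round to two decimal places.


Find the absolute change:
|61 - 95| = 34
Divide by original and multiply by 100:
34 / 95 x 100 = 35.7894...% ≈ 35.79%

35.79%


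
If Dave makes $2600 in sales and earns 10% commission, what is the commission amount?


Convert rate to decimal:
10% = 0.1
Multiply by sales:
$2600 x 0.1 = $260

$260


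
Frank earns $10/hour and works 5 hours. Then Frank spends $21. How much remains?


Calculate earnings:
5 x $10 = $50
Subtract spending:
$50 - $21 = $29

$29


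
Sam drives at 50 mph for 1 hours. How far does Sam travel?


Use the formula: distance = speed x time
Speed = 50 mph, Time = 1 hours
50 x 1 = 50 miles

50 miles


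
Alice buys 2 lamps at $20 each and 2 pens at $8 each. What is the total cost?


Cost of lamps:
2 x $20 = $40
Cost of pens:
2 x $8 = $16
Add both:
$40 + $16 = $56

$56


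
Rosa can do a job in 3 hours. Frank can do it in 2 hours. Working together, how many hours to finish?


Rosa's rate: 1/3 of the job per hour
Frank's rate: 1/2 of the job per hour
Combined rate: 1/3 + 1/2 = 5/6 per hour
Time = 1 / (5/6) = 6/5 = 1.2 hours

1.2 hours


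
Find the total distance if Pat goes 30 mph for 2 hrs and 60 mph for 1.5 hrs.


Leg 1 distance:
30 x 2 = 60 miles
Leg 2 distance:
60 x 1.5 = 90 miles
Total distance:
60 + 90 = 150 miles

150 miles


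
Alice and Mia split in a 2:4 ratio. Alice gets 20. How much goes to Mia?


Find the multiplier:
20 / 2 = 10
Apply to Mia's share:
4 x 10 = 40

40


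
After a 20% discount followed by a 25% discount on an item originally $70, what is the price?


First discount:
20% of $70 = $14
Price after first discount:
$70 - $14 = $56
Second discount:
25% of $56 = $14
Final price:
$56 - $14 = $42

$42


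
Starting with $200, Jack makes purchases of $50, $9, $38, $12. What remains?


Add up expenses:
$50 + $9 + $38 + $12 = $109
Subtract from budget:
$200 - $109 = $91

$91


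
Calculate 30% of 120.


Convert percentage to decimal:
30% = 0.3
Multiply:
120 x 0.3 = 36

36


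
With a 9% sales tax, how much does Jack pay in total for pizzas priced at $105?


Calculate the tax:
9% of $105 = $9.45
Add tax to price:
$105 + $9.45 = $114.45

$114.45


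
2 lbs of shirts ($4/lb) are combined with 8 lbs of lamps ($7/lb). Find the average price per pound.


Cost of shirts:
2 x $4 = $8
Cost of lamps:
8 x $7 = $56
Total cost: $8 + $56 = $64
Total weight: 10 lbs
Average: $64 / 10 = $6.40/lb

$6.40/lb


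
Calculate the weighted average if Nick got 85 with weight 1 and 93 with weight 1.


Weighted sum:
1 x 85 + 1 x 93 = 178
Total weight:
1 + 1 = 2
Weighted average:
178 / 2 = 89

89


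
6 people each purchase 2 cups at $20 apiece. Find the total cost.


Cost per person:
2 x $20 = $40
Group total:
6 x $40 = $240

$240


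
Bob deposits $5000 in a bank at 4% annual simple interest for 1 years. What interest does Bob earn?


Use the formula I = P x R x T / 100
P x R x T = 5000 x 4 x 1 = 20000
I = 20000 / 100 = $200

$200


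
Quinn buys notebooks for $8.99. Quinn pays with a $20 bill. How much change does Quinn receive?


Start with the amount paid:
$20
Subtract the price:
$20 - $8.99 = $11.01

$11.01


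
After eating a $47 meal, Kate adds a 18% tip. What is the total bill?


Calculate the tip:
18% of $47 = $8.46
Add tip to meal cost:
$47 + $8.46 = $55.46

$55.46


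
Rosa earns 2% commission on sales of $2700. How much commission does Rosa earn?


Convert rate to decimal:
2% = 0.02
Multiply by sales:
$2700 x 0.02 = $54

$54


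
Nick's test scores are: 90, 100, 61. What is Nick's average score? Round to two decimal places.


Add the scores:
90 + 100 + 61 = 251
Divide by the number of tests:
251 / 3 = 83.6666... ≈ 83.67

83.67


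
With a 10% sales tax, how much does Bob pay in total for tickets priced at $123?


Calculate the tax:
10% of $123 = $12.30
Add tax to price:
$123 + $12.30 = $135.30

$135.30


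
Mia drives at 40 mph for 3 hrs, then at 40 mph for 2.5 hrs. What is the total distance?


Leg 1 distance:
40 x 3 = 120 miles
Leg 2 distance:
40 x 2.5 = 100 miles
Total distance:
120 + 100 = 220 miles

220 miles


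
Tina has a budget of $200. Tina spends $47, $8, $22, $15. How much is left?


Add up expenses:
$47 + $8 + $22 + $15 = $92
Subtract from budget:
$200 - $92 = $108

$108


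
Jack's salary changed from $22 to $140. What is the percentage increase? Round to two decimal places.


Find the absolute change:
|140 - 22| = 118
Divide by original and multiply by 100:
118 / 22 x 100 = 536.3636...% ≈ 536.36%

536.36%


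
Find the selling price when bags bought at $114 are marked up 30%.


Calculate the markup amount:
30% of $114 = $34.20
Add to cost:
$114 + $34.20 = $148.20

$148.20


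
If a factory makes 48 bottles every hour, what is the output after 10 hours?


Production rate: 48 bottles per hour
Time: 10 hours
Total: 48 x 10 = 480 bottles

480 bottles


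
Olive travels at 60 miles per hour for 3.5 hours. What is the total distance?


Use the formula: distance = speed x time
Speed = 60 mph, Time = 3.5 hours
60 x 3.5 = 210 miles

210 miles


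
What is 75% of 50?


Convert percentage to decimal:
75% = 0.75
Multiply:
50 x 0.75 = 37.5

37.5


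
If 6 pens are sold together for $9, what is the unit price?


Total cost: $9
Number of items: 6
Unit price: $9 / 6 = $1.50

$1.50


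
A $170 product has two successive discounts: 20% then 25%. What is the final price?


First discount:
20% of $170 = $34
Price after first discount:
$170 - $34 = $136
Second discount:
25% of $136 = $34
Final price:
$136 - $34 = $102

$102


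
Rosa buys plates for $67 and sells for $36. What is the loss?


Selling price = $36
Cost price = $67
Loss = cost price - selling price:
Loss = $67 - $36 = $31

$31


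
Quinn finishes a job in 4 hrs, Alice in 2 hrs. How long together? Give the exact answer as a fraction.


Quinn's rate: 1/4 of the job per hour
Alice's rate: 1/2 of the job per hour
Combined rate: 1/4 + 1/2 = 3/4 per hour
Time = 1 / (3/4) = 4/3 hours (≈ 1.33 hours)

4/3 hours


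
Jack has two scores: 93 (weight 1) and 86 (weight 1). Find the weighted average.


Weighted sum:
1 x 93 + 1 x 86 = 179
Total weight:
1 + 1 = 2
Weighted average:
179 / 2 = 89.5

89.5


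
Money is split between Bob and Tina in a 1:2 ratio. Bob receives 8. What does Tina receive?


Find the multiplier:
8 / 1 = 8
Apply to Tina's share:
2 x 8 = 16

16


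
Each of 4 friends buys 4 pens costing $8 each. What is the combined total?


Cost per person:
4 x $8 = $32
Group total:
4 x $32 = $128

$128


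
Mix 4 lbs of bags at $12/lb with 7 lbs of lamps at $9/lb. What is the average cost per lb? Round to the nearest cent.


Cost of bags:
4 x $12 = $48
Cost of lamps:
7 x $9 = $63
Total cost: $48 + $63 = $111
Total weight: 11 lbs
Average: $111 / 11 = $10.0909... ≈ $10.09/lb

$10.09/lb


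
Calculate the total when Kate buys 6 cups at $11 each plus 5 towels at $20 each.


Cost of cups:
6 x $11 = $66
Cost of towels:
5 x $20 = $100
Add both:
$66 + $100 = $166

$166


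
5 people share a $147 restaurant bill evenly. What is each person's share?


Total bill: $147
Number of people: 5
Each pays: $147 / 5 = $29.40

$29.40


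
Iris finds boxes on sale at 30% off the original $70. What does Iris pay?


Calculate the discount amount:
30% of $70 = $21
Subtract from original:
$70 - $21 = $49

$49


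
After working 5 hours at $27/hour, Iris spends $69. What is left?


Calculate earnings:
5 x $27 = $135
Subtract spending:
$135 - $69 = $66

$66


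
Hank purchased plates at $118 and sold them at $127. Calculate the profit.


Selling price = $127
Cost price = $118
Profit = selling price - cost price:
Profit = $127 - $118 = $9

$9


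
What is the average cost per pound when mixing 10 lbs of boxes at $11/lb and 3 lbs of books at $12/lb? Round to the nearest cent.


Cost of boxes:
10 x $11 = $110
Cost of books:
3 x $12 = $36
Total cost: $110 + $36 = $146
Total weight: 13 lbs
Average: $146 / 13 = $11.2307... ≈ $11.23/lb

$11.23/lb


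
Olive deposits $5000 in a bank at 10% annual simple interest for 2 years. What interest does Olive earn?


Use the formula I = P x R x T / 100
P x R x T = 5000 x 10 x 2 = 100000
I = 100000 / 100 = $1000

$1000


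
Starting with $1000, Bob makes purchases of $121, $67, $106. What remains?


Add up expenses:
$121 + $67 + $106 = $294
Subtract from budget:
$1000 - $294 = $706

$706


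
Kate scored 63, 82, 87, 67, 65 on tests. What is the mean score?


Add the scores:
63 + 82 + 87 + 67 + 65 = 364
Divide by the number of tests:
364 / 5 = 72.8

72.8


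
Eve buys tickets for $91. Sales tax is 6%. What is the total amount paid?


Calculate the tax:
6% of $91 = $5.46
Add tax to price:
$91 + $5.46 = $96.46

$96.46


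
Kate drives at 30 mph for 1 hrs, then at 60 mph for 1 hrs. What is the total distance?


Leg 1 distance:
30 x 1 = 30 miles
Leg 2 distance:
60 x 1 = 60 miles
Total distance:
30 + 60 = 90 miles

90 miles


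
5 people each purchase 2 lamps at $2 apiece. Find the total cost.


Cost per person:
2 x $2 = $4
Group total:
5 x $4 = $20

$20


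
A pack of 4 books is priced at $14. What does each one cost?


Total cost: $14
Number of items: 4
Unit price: $14 / 4 = $3.50

$3.50


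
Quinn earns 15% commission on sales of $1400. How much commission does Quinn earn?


Convert rate to decimal:
15% = 0.15
Multiply by sales:
$1400 x 0.15 = $210

$210


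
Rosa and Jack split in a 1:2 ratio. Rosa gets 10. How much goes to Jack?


Find the multiplier:
10 / 1 = 10
Apply to Jack's share:
2 x 10 = 20

20


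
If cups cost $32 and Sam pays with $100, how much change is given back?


Start with the amount paid:
$100
Subtract the price:
$100 - $32 = $68

$68


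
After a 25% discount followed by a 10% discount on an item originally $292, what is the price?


First discount:
25% of $292 = $73
Price after first discount:
$292 - $73 = $219
Second discount:
10% of $219 = $21.90
Final price:
$219 - $21.90 = $197.10

$197.10


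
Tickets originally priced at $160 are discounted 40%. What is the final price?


Calculate the discount amount:
40% of $160 = $64
Subtract from original:
$160 - $64 = $96

$96


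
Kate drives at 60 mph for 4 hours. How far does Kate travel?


Use the formula: distance = speed x time
Speed = 60 mph, Time = 4 hours
60 x 4 = 240 miles

240 miles


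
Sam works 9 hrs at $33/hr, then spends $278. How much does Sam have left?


Calculate earnings:
9 x $33 = $297
Subtract spending:
$297 - $278 = $19

$19


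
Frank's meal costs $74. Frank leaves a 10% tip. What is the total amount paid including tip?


Calculate the tip:
10% of $74 = $7.40
Add tip to meal cost:
$74 + $7.40 = $81.40

$81.40


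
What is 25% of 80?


Convert percentage to decimal:
25% = 0.25
Multiply:
80 x 0.25 = 20

20


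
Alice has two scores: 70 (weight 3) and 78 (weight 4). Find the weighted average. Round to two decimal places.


Weighted sum:
3 x 70 + 4 x 78 = 522
Total weight:
3 + 4 = 7
Weighted average:
522 / 7 = 74.5714... ≈ 74.57

74.57


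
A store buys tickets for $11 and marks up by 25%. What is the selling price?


Calculate the markup amount:
25% of $11 = $2.75
Add to cost:
$11 + $2.75 = $13.75

$13.75


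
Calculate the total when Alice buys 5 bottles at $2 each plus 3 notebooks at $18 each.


Cost of bottles:
5 x $2 = $10
Cost of notebooks:
3 x $18 = $54
Add both:
$10 + $54 = $64

$64


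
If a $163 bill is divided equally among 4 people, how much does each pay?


Total bill: $163
Number of people: 4
Each pays: $163 / 4 = $40.75

$40.75


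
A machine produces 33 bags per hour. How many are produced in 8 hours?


Production rate: 33 bags per hour
Time: 8 hours
Total: 33 x 8 = 264 bags

264 bags


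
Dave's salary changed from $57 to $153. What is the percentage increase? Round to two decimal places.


Find the absolute change:
|153 - 57| = 96
Divide by original and multiply by 100:
96 / 57 x 100 = 168.4210...% ≈ 168.42%

168.42%


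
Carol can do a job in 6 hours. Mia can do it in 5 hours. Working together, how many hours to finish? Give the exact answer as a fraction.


Carol's rate: 1/6 of the job per hour
Mia's rate: 1/5 of the job per hour
Combined rate: 1/6 + 1/5 = 11/30 per hour
Time = 1 / (11/30) = 30/11 hours (≈ 2.73 hours)

30/11 hours


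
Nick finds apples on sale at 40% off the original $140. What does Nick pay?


Calculate the discount amount:
40% of $140 = $56
Subtract from original:
$140 - $56 = $84

$84


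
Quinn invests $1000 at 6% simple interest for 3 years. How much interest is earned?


Use the formula I = P x R x T / 100
P x R x T = 1000 x 6 x 3 = 18000
I = 18000 / 100 = $180

$180


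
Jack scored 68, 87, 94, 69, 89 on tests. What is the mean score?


Add the scores:
68 + 87 + 94 + 69 + 89 = 407
Divide by the number of tests:
407 / 5 = 81.4

81.4


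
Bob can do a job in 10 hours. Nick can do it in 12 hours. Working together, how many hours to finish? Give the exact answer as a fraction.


Bob's rate: 1/10 of the job per hour
Nick's rate: 1/12 of the job per hour
Combined rate: 1/10 + 1/12 = 11/60 per hour
Time = 1 / (11/60) = 60/11 hours (≈ 5.45 hours)

60/11 hours


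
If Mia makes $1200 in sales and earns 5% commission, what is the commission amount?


Convert rate to decimal:
5% = 0.05
Multiply by sales:
$1200 x 0.05 = $60

$60


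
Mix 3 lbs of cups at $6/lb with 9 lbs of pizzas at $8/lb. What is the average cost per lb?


Cost of cups:
3 x $6 = $18
Cost of pizzas:
9 x $8 = $72
Total cost: $18 + $72 = $90
Total weight: 12 lbs
Average: $90 / 12 = $7.50/lb

$7.50/lb


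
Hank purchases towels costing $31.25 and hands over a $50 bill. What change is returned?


Start with the amount paid:
$50
Subtract the price:
$50 - $31.25 = $18.75

$18.75


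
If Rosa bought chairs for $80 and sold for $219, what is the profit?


Selling price = $219
Cost price = $80
Profit = selling price - cost price:
Profit = $219 - $80 = $139

$139


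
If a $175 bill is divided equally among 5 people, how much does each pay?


Total bill: $175
Number of people: 5
Each pays: $175 / 5 = $35

$35


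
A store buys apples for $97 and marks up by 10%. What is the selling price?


Calculate the markup amount:
10% of $97 = $9.70
Add to cost:
$97 + $9.70 = $106.70

$106.70


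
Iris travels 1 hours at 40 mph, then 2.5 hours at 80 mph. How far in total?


Leg 1 distance:
40 x 1 = 40 miles
Leg 2 distance:
80 x 2.5 = 200 miles
Total distance:
40 + 200 = 240 miles

240 miles


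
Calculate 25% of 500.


Convert percentage to decimal:
25% = 0.25
Multiply:
500 x 0.25 = 125

125


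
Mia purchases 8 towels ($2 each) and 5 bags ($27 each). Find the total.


Cost of towels:
8 x $2 = $16
Cost of bags:
5 x $27 = $135
Add both:
$16 + $135 = $151

$151


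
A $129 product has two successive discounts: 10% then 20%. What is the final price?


First discount:
10% of $129 = $12.90
Price after first discount:
$129 - $12.90 = $116.10
Second discount:
20% of $116.10 = $23.22
Final price:
$116.10 - $23.22 = $92.88

$92.88


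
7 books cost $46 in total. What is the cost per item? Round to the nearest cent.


Total cost: $46
Number of items: 7
Unit price: $46 / 7 = $6.5714... ≈ $6.57

$6.57


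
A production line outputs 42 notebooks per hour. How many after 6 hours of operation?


Production rate: 42 notebooks per hour
Time: 6 hours
Total: 42 x 6 = 252 notebooks

252 notebooks


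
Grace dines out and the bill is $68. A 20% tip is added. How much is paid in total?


Calculate the tip:
20% of $68 = $13.60
Add tip to meal cost:
$68 + $13.60 = $81.60

$81.60


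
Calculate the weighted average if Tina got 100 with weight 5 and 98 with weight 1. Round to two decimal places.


Weighted sum:
5 x 100 + 1 x 98 = 598
Total weight:
5 + 1 = 6
Weighted average:
598 / 6 = 99.6666... ≈ 99.67

99.67


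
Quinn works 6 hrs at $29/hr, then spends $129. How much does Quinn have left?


Calculate earnings:
6 x $29 = $174
Subtract spending:
$174 - $129 = $45

$45


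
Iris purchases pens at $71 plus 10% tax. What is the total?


Calculate the tax:
10% of $71 = $7.10
Add tax to price:
$71 + $7.10 = $78.10

$78.10


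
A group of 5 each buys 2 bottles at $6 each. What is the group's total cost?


Cost per person:
2 x $6 = $12
Group total:
5 x $12 = $60

$60


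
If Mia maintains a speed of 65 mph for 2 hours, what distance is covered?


Use the formula: distance = speed x time
Speed = 65 mph, Time = 2 hours
65 x 2 = 130 miles

130 miles


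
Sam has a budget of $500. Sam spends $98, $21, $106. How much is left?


Add up expenses:
$98 + $21 + $106 = $225
Subtract from budget:
$500 - $225 = $275

$275


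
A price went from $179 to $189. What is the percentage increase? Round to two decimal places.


Find the absolute change:
|189 - 179| = 10
Divide by original and multiply by 100:
10 / 179 x 100 = 5.5865...% ≈ 5.59%

5.59%


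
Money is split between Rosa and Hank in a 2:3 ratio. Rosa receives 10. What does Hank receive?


Find the multiplier:
10 / 2 = 5
Apply to Hank's share:
3 x 5 = 15

15


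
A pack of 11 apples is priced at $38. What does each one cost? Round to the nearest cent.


Total cost: $38
Number of items: 11
Unit price: $38 / 11 = $3.4545... ≈ $3.45

$3.45


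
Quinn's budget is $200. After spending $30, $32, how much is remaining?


Add up expenses:
$30 + $32 = $62
Subtract from budget:
$200 - $62 = $138

$138


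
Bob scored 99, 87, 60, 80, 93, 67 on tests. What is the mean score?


Add the scores:
99 + 87 + 60 + 80 + 93 + 67 = 486
Divide by the number of tests:
486 / 6 = 81

81


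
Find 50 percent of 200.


Convert percentage to decimal:
50% = 0.5
Multiply:
200 x 0.5 = 100

100


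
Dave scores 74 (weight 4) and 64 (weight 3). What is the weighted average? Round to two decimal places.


Weighted sum:
4 x 74 + 3 x 64 = 488
Total weight:
4 + 3 = 7
Weighted average:
488 / 7 = 69.7142... ≈ 69.71

69.71


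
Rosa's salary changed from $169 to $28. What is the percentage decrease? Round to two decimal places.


Find the absolute change:
|28 - 169| = 141
Divide by original and multiply by 100:
141 / 169 x 100 = 83.4319...% ≈ 83.43%

83.43%


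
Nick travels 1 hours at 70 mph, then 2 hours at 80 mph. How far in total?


Leg 1 distance:
70 x 1 = 70 miles
Leg 2 distance:
80 x 2 = 160 miles
Total distance:
70 + 160 = 230 miles

230 miles


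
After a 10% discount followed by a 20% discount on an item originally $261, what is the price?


First discount:
10% of $261 = $26.10
Price after first discount:
$261 - $26.10 = $234.90
Second discount:
20% of $234.90 = $46.98
Final price:
$234.90 - $46.98 = $187.92

$187.92


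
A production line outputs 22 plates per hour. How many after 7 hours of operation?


Production rate: 22 plates per hour
Time: 7 hours
Total: 22 x 7 = 154 plates

154 plates


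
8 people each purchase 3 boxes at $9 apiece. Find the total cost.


Cost per person:
3 x $9 = $27
Group total:
8 x $27 = $216

$216


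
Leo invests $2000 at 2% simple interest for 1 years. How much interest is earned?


Use the formula I = P x R x T / 100
P x R x T = 2000 x 2 x 1 = 4000
I = 4000 / 100 = $40

$40


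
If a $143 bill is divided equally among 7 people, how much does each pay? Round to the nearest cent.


Total bill: $143
Number of people: 7
Each pays: $143 / 7 = $20.4285... ≈ $20.43

$20.43


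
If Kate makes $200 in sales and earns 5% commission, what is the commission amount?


Convert rate to decimal:
5% = 0.05
Multiply by sales:
$200 x 0.05 = $10

$10


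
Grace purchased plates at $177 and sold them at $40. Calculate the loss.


Selling price = $40
Cost price = $177
Loss = cost price - selling price:
Loss = $177 - $40 = $137

$137


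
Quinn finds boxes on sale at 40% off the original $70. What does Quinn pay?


Calculate the discount amount:
40% of $70 = $28
Subtract from original:
$70 - $28 = $42

$42


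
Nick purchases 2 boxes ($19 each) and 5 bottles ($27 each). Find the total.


Cost of boxes:
2 x $19 = $38
Cost of bottles:
5 x $27 = $135
Add both:
$38 + $135 = $173

$173


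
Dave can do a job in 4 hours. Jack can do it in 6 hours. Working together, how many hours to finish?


Dave's rate: 1/4 of the job per hour
Jack's rate: 1/6 of the job per hour
Combined rate: 1/4 + 1/6 = 5/12 per hour
Time = 1 / (5/12) = 12/5 = 2.4 hours

2.4 hours


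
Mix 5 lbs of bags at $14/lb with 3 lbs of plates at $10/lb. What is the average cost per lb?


Cost of bags:
5 x $14 = $70
Cost of plates:
3 x $10 = $30
Total cost: $70 + $30 = $100
Total weight: 8 lbs
Average: $100 / 8 = $12.50/lb

$12.50/lb


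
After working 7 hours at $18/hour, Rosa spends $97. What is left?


Calculate earnings:
7 x $18 = $126
Subtract spending:
$126 - $97 = $29

$29


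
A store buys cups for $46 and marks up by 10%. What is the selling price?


Calculate the markup amount:
10% of $46 = $4.60
Add to cost:
$46 + $4.60 = $50.60

$50.60


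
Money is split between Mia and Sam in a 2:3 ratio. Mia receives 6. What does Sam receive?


Find the multiplier:
6 / 2 = 3
Apply to Sam's share:
3 x 3 = 9

9


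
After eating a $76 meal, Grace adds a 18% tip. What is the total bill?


Calculate the tip:
18% of $76 = $13.68
Add tip to meal cost:
$76 + $13.68 = $89.68

$89.68


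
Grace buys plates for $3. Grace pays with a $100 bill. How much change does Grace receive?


Start with the amount paid:
$100
Subtract the price:
$100 - $3 = $97

$97


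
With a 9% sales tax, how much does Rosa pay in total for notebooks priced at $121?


Calculate the tax:
9% of $121 = $10.89
Add tax to price:
$121 + $10.89 = $131.89

$131.89


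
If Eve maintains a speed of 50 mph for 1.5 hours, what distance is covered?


Use the formula: distance = speed x time
Speed = 50 mph, Time = 1.5 hours
50 x 1.5 = 75 miles

75 miles


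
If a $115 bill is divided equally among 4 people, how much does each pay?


Total bill: $115
Number of people: 4
Each pays: $115 / 4 = $28.75

$28.75


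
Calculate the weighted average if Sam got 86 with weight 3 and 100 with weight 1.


Weighted sum:
3 x 86 + 1 x 100 = 358
Total weight:
3 + 1 = 4
Weighted average:
358 / 4 = 89.5

89.5


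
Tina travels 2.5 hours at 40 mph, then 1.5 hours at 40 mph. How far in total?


Leg 1 distance:
40 x 2.5 = 100 miles
Leg 2 distance:
40 x 1.5 = 60 miles
Total distance:
100 + 60 = 160 miles

160 miles


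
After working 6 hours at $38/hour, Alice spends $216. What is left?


Calculate earnings:
6 x $38 = $228
Subtract spending:
$228 - $216 = $12

$12


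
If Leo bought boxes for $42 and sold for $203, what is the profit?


Selling price = $203
Cost price = $42
Profit = selling price - cost price:
Profit = $203 - $42 = $161

$161


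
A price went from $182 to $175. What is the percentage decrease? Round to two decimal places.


Find the absolute change:
|175 - 182| = 7
Divide by original and multiply by 100:
7 / 182 x 100 = 3.8461...% ≈ 3.85%

3.85%


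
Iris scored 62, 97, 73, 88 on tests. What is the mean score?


Add the scores:
62 + 97 + 73 + 88 = 320
Divide by the number of tests:
320 / 4 = 80

80


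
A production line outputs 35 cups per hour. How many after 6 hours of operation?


Production rate: 35 cups per hour
Time: 6 hours
Total: 35 x 6 = 210 cups

210 cups


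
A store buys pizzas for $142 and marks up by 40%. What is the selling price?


Calculate the markup amount:
40% of $142 = $56.80
Add to cost:
$142 + $56.80 = $198.80

$198.80


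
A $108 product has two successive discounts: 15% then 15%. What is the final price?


First discount:
15% of $108 = $16.20
Price after first discount:
$108 - $16.20 = $91.80
Second discount:
15% of $91.80 = $13.77
Final price:
$91.80 - $13.77 = $78.03

$78.03


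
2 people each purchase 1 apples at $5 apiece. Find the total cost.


Cost per person:
1 x $5 = $5
Group total:
2 x $5 = $10

$10


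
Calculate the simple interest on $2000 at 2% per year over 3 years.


Use the formula I = P x R x T / 100
P x R x T = 2000 x 2 x 3 = 12000
I = 12000 / 100 = $120

$120


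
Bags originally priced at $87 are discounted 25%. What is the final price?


Calculate the discount amount:
25% of $87 = $21.75
Subtract from original:
$87 - $21.75 = $65.25

$65.25


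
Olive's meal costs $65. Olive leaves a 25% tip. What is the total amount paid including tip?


Calculate the tip:
25% of $65 = $16.25
Add tip to meal cost:
$65 + $16.25 = $81.25

$81.25


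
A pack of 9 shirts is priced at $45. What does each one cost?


Total cost: $45
Number of items: 9
Unit price: $45 / 9 = $5

$5


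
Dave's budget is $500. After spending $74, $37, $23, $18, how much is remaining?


Add up expenses:
$74 + $37 + $23 + $18 = $152
Subtract from budget:
$500 - $152 = $348

$348


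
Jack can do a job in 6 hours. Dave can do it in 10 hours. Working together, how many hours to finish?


Jack's rate: 1/6 of the job per hour
Dave's rate: 1/10 of the job per hour
Combined rate: 1/6 + 1/10 = 4/15 per hour
Time = 1 / (4/15) = 15/4 = 3.75 hours

3.75 hours


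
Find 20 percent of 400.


Convert percentage to decimal:
20% = 0.2
Multiply:
400 x 0.2 = 80

80


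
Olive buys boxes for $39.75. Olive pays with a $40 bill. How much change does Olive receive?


Start with the amount paid:
$40
Subtract the price:
$40 - $39.75 = $0.25

$0.25


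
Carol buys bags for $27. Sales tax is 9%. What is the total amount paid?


Calculate the tax:
9% of $27 = $2.43
Add tax to price:
$27 + $2.43 = $29.43

$29.43


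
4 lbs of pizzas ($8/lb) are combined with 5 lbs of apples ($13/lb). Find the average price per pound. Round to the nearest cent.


Cost of pizzas:
4 x $8 = $32
Cost of apples:
5 x $13 = $65
Total cost: $32 + $65 = $97
Total weight: 9 lbs
Average: $97 / 9 = $10.7777... ≈ $10.78/lb

$10.78/lb


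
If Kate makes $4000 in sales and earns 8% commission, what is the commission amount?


Convert rate to decimal:
8% = 0.08
Multiply by sales:
$4000 x 0.08 = $320

$320


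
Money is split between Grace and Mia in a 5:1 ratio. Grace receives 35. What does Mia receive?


Find the multiplier:
35 / 5 = 7
Apply to Mia's share:
1 x 7 = 7

7


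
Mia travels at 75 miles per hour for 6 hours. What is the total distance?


Use the formula: distance = speed x time
Speed = 75 mph, Time = 6 hours
75 x 6 = 450 miles

450 miles


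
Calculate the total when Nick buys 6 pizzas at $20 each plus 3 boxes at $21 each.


Cost of pizzas:
6 x $20 = $120
Cost of boxes:
3 x $21 = $63
Add both:
$120 + $63 = $183

$183


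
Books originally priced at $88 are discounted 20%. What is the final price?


Calculate the discount amount:
20% of $88 = $17.60
Subtract from original:
$88 - $17.60 = $70.40

$70.40


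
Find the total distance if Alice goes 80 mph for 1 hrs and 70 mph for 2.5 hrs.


Leg 1 distance:
80 x 1 = 80 miles
Leg 2 distance:
70 x 2.5 = 175 miles
Total distance:
80 + 175 = 255 miles

255 miles


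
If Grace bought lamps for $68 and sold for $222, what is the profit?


Selling price = $222
Cost price = $68
Profit = selling price - cost price:
Profit = $222 - $68 = $154

$154


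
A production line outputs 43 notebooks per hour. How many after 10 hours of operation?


Production rate: 43 notebooks per hour
Time: 10 hours
Total: 43 x 10 = 430 notebooks

430 notebooks


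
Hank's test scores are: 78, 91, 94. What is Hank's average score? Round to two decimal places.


Add the scores:
78 + 91 + 94 = 263
Divide by the number of tests:
263 / 3 = 87.6666... ≈ 87.67

87.67


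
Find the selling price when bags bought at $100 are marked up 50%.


Calculate the markup amount:
50% of $100 = $50
Add to cost:
$100 + $50 = $150

$150


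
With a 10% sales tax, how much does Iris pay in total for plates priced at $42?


Calculate the tax:
10% of $42 = $4.20
Add tax to price:
$42 + $4.20 = $46.20

$46.20


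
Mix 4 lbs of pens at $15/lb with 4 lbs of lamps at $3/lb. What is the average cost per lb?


Cost of pens:
4 x $15 = $60
Cost of lamps:
4 x $3 = $12
Total cost: $60 + $12 = $72
Total weight: 8 lbs
Average: $72 / 8 = $9/lb

$9/lb


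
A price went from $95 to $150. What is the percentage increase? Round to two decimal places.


Find the absolute change:
|150 - 95| = 55
Divide by original and multiply by 100:
55 / 95 x 100 = 57.8947...% ≈ 57.89%

57.89%


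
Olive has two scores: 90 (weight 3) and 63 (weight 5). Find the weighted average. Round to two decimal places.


Weighted sum:
3 x 90 + 5 x 63 = 585
Total weight:
3 + 5 = 8
Weighted average:
585 / 8 = 73.125 ≈ 73.13

73.13


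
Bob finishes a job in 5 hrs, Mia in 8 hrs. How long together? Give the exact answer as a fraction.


Bob's rate: 1/5 of the job per hour
Mia's rate: 1/8 of the job per hour
Combined rate: 1/5 + 1/8 = 13/40 per hour
Time = 1 / (13/40) = 40/13 hours (≈ 3.08 hours)

40/13 hours


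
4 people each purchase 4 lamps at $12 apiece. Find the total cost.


Cost per person:
4 x $12 = $48
Group total:
4 x $48 = $192

$192


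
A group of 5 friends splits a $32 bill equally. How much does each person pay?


Total bill: $32
Number of people: 5
Each pays: $32 / 5 = $6.40

$6.40


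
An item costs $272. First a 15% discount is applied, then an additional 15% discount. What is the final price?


First discount:
15% of $272 = $40.80
Price after first discount:
$272 - $40.80 = $231.20
Second discount:
15% of $231.20 = $34.68
Final price:
$231.20 - $34.68 = $196.52

$196.52


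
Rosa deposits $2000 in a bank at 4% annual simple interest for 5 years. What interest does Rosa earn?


Use the formula I = P x R x T / 100
P x R x T = 2000 x 4 x 5 = 40000
I = 40000 / 100 = $400

$400


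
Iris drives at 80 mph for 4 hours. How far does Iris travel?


Use the formula: distance = speed x time
Speed = 80 mph, Time = 4 hours
80 x 4 = 320 miles

320 miles


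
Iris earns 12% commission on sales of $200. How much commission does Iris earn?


Convert rate to decimal:
12% = 0.12
Multiply by sales:
$200 x 0.12 = $24

$24


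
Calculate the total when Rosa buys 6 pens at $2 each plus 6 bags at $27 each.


Cost of pens:
6 x $2 = $12
Cost of bags:
6 x $27 = $162
Add both:
$12 + $162 = $174

$174


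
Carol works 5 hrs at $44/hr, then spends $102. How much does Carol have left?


Calculate earnings:
5 x $44 = $220
Subtract spending:
$220 - $102 = $118

$118


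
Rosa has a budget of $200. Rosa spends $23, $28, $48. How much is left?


Add up expenses:
$23 + $28 + $48 = $99
Subtract from budget:
$200 - $99 = $101

$101


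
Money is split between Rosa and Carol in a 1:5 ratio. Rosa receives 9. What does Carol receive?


Find the multiplier:
9 / 1 = 9
Apply to Carol's share:
5 x 9 = 45

45


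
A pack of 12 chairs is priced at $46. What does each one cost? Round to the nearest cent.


Total cost: $46
Number of items: 12
Unit price: $46 / 12 = $3.8333... ≈ $3.83

$3.83


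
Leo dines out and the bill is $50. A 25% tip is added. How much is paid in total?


Calculate the tip:
25% of $50 = $12.50
Add tip to meal cost:
$50 + $12.50 = $62.50

$62.50


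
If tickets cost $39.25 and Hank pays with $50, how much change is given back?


Start with the amount paid:
$50
Subtract the price:
$50 - $39.25 = $10.75

$10.75


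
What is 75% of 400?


Convert percentage to decimal:
75% = 0.75
Multiply:
400 x 0.75 = 300

300


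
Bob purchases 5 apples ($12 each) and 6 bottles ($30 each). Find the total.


Cost of apples:
5 x $12 = $60
Cost of bottles:
6 x $30 = $180
Add both:
$60 + $180 = $240

$240


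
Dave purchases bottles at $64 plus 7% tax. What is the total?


Calculate the tax:
7% of $64 = $4.48
Add tax to price:
$64 + $4.48 = $68.48

$68.48


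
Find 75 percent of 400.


Convert percentage to decimal:
75% = 0.75
Multiply:
400 x 0.75 = 300

300


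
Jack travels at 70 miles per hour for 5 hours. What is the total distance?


Use the formula: distance = speed x time
Speed = 70 mph, Time = 5 hours
70 x 5 = 350 miles

350 miles


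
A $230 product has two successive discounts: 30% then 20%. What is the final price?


First discount:
30% of $230 = $69
Price after first discount:
$230 - $69 = $161
Second discount:
20% of $161 = $32.20
Final price:
$161 - $32.20 = $128.80

$128.80


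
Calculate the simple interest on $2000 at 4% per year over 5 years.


Use the formula I = P x R x T / 100
P x R x T = 2000 x 4 x 5 = 40000
I = 40000 / 100 = $400

$400


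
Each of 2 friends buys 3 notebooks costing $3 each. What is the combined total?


Cost per person:
3 x $3 = $9
Group total:
2 x $9 = $18

$18
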